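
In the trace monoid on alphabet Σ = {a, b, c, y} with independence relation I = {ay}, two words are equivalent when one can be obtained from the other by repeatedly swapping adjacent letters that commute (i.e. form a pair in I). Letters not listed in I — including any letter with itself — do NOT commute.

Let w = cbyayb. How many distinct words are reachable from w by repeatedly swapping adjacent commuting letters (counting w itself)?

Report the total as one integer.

3

piece 0:c — minimal
piece 1:b rests on {0:c}
piece 2:y rests on {1:b}
piece 3:a rests on {1:b}
piece 4:y rests on {2:y}
piece 5:b rests on {3:a, 4:y}
minimal pieces: {0:c}
ways to finish when only these pieces remain (= sum over removing one remaining piece with nothing left below it):
  1 left: {5}→1
  2 left: {3,5}→1  {4,5}→1
  3 left: {2,4,5}→1  {3,4,5}→2
  4 left: {2,3,4,5}→3
  placing 0:c first → 3 extensions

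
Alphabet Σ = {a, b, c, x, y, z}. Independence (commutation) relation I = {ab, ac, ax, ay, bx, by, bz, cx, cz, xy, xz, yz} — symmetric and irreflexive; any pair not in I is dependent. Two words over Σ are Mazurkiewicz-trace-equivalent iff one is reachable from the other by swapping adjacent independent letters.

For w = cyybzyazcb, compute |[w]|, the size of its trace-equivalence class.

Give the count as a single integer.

drop 0:c onto floor
drop 1:y onto {0:c}
drop 2:y onto {1:y}
drop 3:b onto {0:c}
drop 4:z onto floor
drop 5:y onto {2:y}
drop 6:a onto {4:z}
drop 7:z onto {6:a}
drop 8:c onto {3:b, 5:y}
drop 9:b onto {8:c}
ground layer = {0:c, 4:z}
drop-orders for the pieces not yet dropped (sum over which currently-grounded one goes next):
  1 to go: {7} 1  {9} 1
  2 to go: {6,7} 1  {7,9} 2  {8,9} 1
  3 to go: {3,8,9} 1  {4,6,7} 1  {5,8,9} 1  {6,7,9} 3  {7,8,9} 3
  4 to go: {2,5,8,9} 1  {3,5,8,9} 2  {3,7,8,9} 4  {4,6,7,9} 4  {5,7,8,9} 4  {6,7,8,9} 6
  5 to go: {1,2,5,8,9} 1  {2,3,5,8,9} 3  {2,5,7,8,9} 5  {3,5,7,8,9} 10  {3,6,7,8,9} 10  {4,6,7,8,9} 10  {5,6,7,8,9} 10
  6 to go: {1,2,3,5,8,9} 4  {1,2,5,7,8,9} 6  {2,3,5,7,8,9} 18  {2,5,6,7,8,9} 15  {3,4,6,7,8,9} 20  {3,5,6,7,8,9} 30  {4,5,6,7,8,9} 20
  7 to go: {0,1,2,3,5,8,9} 4  {1,2,3,5,7,8,9} 28  {1,2,5,6,7,8,9} 21  {2,3,5,6,7,8,9} 63  {2,4,5,6,7,8,9} 35  {3,4,5,6,7,8,9} 70
  8 to go: {0,1,2,3,5,7,8,9} 32  {1,2,3,5,6,7,8,9} 112  {1,2,4,5,6,7,8,9} 56  {2,3,4,5,6,7,8,9} 168
  if 0:c drops first: 336 orders
  if 4:z drops first: 144 orders
heap linearizations: 480

480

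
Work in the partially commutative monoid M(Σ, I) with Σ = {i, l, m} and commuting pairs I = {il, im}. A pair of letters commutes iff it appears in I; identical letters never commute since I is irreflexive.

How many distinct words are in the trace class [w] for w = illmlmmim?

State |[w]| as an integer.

36

piece 0:i — minimal
piece 1:l — minimal
piece 2:l rests on {1:l}
piece 3:m rests on {2:l}
piece 4:l rests on {3:m}
piece 5:m rests on {4:l}
piece 6:m rests on {5:m}
piece 7:i rests on {0:i}
piece 8:m rests on {6:m}
minimal pieces: {0:i, 1:l}
ways to finish when only these pieces remain (= sum over removing one remaining piece with nothing left below it):
  1 left: {7}→1  {8}→1
  2 left: {0,7}→1  {6,8}→1  {7,8}→2
  3 left: {0,7,8}→3  {5,6,8}→1  {6,7,8}→3
  4 left: {0,6,7,8}→6  {4,5,6,8}→1  {5,6,7,8}→4
  5 left: {0,5,6,7,8}→10  {3,4,5,6,8}→1  {4,5,6,7,8}→5
  6 left: {0,4,5,6,7,8}→15  {2,3,4,5,6,8}→1  {3,4,5,6,7,8}→6
  7 left: {0,3,4,5,6,7,8}→21  {1,2,3,4,5,6,8}→1  {2,3,4,5,6,7,8}→7
  placing 0:i first → 8 extensions
  placing 1:l first → 28 extensions
total linear extensions = 36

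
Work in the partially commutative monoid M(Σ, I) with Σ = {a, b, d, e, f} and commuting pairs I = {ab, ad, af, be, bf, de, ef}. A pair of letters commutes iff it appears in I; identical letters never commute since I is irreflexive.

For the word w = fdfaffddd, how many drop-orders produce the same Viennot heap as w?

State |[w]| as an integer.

drop 0:f onto floor
drop 1:d onto {0:f}
drop 2:f onto {1:d}
drop 3:a onto floor
drop 4:f onto {2:f}
drop 5:f onto {4:f}
drop 6:d onto {5:f}
drop 7:d onto {6:d}
drop 8:d onto {7:d}
ground layer = {0:f, 3:a}
drop-orders for the pieces not yet dropped (sum over which currently-grounded one goes next):
  1 to go: {3} 1  {8} 1
  2 to go: {3,8} 2  {7,8} 1
  3 to go: {3,7,8} 3  {6,7,8} 1
  4 to go: {3,6,7,8} 4  {5,6,7,8} 1
  5 to go: {3,5,6,7,8} 5  {4,5,6,7,8} 1
  6 to go: {2,4,5,6,7,8} 1  {3,4,5,6,7,8} 6
  7 to go: {1,2,4,5,6,7,8} 1  {2,3,4,5,6,7,8} 7
  if 0:f drops first: 8 orders
  if 3:a drops first: 1 orders
heap linearizations: 9

9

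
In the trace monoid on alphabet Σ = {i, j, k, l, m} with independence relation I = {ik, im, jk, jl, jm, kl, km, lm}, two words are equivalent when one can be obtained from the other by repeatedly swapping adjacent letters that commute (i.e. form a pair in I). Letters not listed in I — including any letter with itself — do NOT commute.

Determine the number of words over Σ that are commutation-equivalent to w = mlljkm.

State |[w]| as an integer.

#0=m has no predecessor
#1=l has no predecessor
#2=l depends on [1:l]
#3=j has no predecessor
#4=k has no predecessor
#5=m depends on [0:m]
sources: [0:m, 1:l, 3:j, 4:k]
N(rest) = Σ N(rest − s) over sources s of rest; N(one piece) = 1:
  size 1 → [2]=1  [3]=1  [4]=1  [5]=1
  size 2 → [0,5]=1  [1,2]=1  [2,3]=2  [2,4]=2  [2,5]=2  [3,4]=2  [3,5]=2  [4,5]=2
  size 3 → [0,2,5]=3  [0,3,5]=3  [0,4,5]=3  [1,2,3]=3  [1,2,4]=3  [1,2,5]=3  [2,3,4]=6  [2,3,5]=6  [2,4,5]=6  [3,4,5]=6
  size 4 → [0,1,2,5]=6  [0,2,3,5]=12  [0,2,4,5]=12  [0,3,4,5]=12  [1,2,3,4]=12  [1,2,3,5]=12  [1,2,4,5]=12  [2,3,4,5]=24
  first=0(m) contributes 60
  first=1(l) contributes 60
  first=3(j) contributes 30
  first=4(k) contributes 30
|[w]| = 180

180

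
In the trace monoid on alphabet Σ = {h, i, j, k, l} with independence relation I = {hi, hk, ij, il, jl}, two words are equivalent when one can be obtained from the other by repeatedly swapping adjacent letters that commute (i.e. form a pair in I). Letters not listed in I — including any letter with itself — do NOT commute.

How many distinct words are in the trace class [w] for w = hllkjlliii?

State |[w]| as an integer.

60

drop 0:h onto floor
drop 1:l onto {0:h}
drop 2:l onto {1:l}
drop 3:k onto {2:l}
drop 4:j onto {3:k}
drop 5:l onto {3:k}
drop 6:l onto {5:l}
drop 7:i onto {3:k}
drop 8:i onto {7:i}
drop 9:i onto {8:i}
ground layer = {0:h}
drop-orders for the pieces not yet dropped (sum over which currently-grounded one goes next):
  1 to go: {4} 1  {6} 1  {9} 1
  2 to go: {4,6} 2  {4,9} 2  {5,6} 1  {6,9} 2  {8,9} 1
  3 to go: {4,5,6} 3  {4,6,9} 6  {4,8,9} 3  {5,6,9} 3  {6,8,9} 3  {7,8,9} 1
  4 to go: {4,5,6,9} 12  {4,6,8,9} 12  {4,7,8,9} 4  {5,6,8,9} 6  {6,7,8,9} 4
  5 to go: {4,5,6,8,9} 30  {4,6,7,8,9} 20  {5,6,7,8,9} 10
  6 to go: {4,5,6,7,8,9} 60
  7 to go: {3,4,5,6,7,8,9} 60
  8 to go: {2,3,4,5,6,7,8,9} 60
  if 0:h drops first: 60 orders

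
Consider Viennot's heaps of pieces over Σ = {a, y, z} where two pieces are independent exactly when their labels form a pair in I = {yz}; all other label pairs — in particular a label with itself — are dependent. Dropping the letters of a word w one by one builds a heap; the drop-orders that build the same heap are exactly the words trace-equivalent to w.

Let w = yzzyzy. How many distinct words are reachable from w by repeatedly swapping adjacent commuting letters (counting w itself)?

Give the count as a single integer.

#0=y has no predecessor
#1=z has no predecessor
#2=z depends on [1:z]
#3=y depends on [0:y]
#4=z depends on [2:z]
#5=y depends on [3:y]
sources: [0:y, 1:z]
N(rest) = Σ N(rest − s) over sources s of rest; N(one piece) = 1:
  size 1 → [4]=1  [5]=1
  size 2 → [2,4]=1  [3,5]=1  [4,5]=2
  size 3 → [0,3,5]=1  [1,2,4]=1  [2,4,5]=3  [3,4,5]=3
  size 4 → [0,3,4,5]=4  [1,2,4,5]=4  [2,3,4,5]=6
  first=0(y) contributes 10
  first=1(z) contributes 10
|[w]| = 20

20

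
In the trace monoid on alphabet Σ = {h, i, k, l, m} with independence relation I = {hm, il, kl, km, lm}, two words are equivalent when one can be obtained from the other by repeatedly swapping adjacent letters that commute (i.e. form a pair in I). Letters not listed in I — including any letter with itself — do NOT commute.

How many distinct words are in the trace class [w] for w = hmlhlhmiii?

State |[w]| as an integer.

21

drop 0:h onto floor
drop 1:m onto floor
drop 2:l onto {0:h}
drop 3:h onto {2:l}
drop 4:l onto {3:h}
drop 5:h onto {4:l}
drop 6:m onto {1:m}
drop 7:i onto {5:h, 6:m}
drop 8:i onto {7:i}
drop 9:i onto {8:i}
ground layer = {0:h, 1:m}
drop-orders for the pieces not yet dropped (sum over which currently-grounded one goes next):
  1 to go: {9} 1
  2 to go: {8,9} 1
  3 to go: {7,8,9} 1
  4 to go: {5,7,8,9} 1  {6,7,8,9} 1
  5 to go: {1,6,7,8,9} 1  {4,5,7,8,9} 1  {5,6,7,8,9} 2
  6 to go: {1,5,6,7,8,9} 3  {3,4,5,7,8,9} 1  {4,5,6,7,8,9} 3
  7 to go: {1,4,5,6,7,8,9} 6  {2,3,4,5,7,8,9} 1  {3,4,5,6,7,8,9} 4
  8 to go: {0,2,3,4,5,7,8,9} 1  {1,3,4,5,6,7,8,9} 10  {2,3,4,5,6,7,8,9} 5
  if 0:h drops first: 15 orders
  if 1:m drops first: 6 orders
heap linearizations: 21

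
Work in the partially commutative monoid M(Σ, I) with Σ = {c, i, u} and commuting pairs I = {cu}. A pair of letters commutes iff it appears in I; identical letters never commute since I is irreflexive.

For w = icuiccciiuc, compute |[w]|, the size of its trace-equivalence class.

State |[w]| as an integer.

4

piece 0:i — minimal
piece 1:c rests on {0:i}
piece 2:u rests on {0:i}
piece 3:i rests on {1:c, 2:u}
piece 4:c rests on {3:i}
piece 5:c rests on {4:c}
piece 6:c rests on {5:c}
piece 7:i rests on {6:c}
piece 8:i rests on {7:i}
piece 9:u rests on {8:i}
piece 10:c rests on {8:i}
minimal pieces: {0:i}
ways to finish when only these pieces remain (= sum over removing one remaining piece with nothing left below it):
  1 left: {9}→1  {10}→1
  2 left: {9,10}→2
  3 left: {8,9,10}→2
  4 left: {7,8,9,10}→2
  5 left: {6,7,8,9,10}→2
  6 left: {5,6,7,8,9,10}→2
  7 left: {4,5,6,7,8,9,10}→2
  8 left: {3,4,5,6,7,8,9,10}→2
  9 left: {1,3,4,5,6,7,8,9,10}→2  {2,3,4,5,6,7,8,9,10}→2
  placing 0:i first → 4 extensions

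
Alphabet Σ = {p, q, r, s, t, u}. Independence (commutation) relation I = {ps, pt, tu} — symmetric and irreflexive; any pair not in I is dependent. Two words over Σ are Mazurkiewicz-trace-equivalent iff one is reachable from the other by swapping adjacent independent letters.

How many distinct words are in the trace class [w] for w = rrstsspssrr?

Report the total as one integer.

7

piece 0:r — minimal
piece 1:r rests on {0:r}
piece 2:s rests on {1:r}
piece 3:t rests on {2:s}
piece 4:s rests on {3:t}
piece 5:s rests on {4:s}
piece 6:p rests on {1:r}
piece 7:s rests on {5:s}
piece 8:s rests on {7:s}
piece 9:r rests on {6:p, 8:s}
piece 10:r rests on {9:r}
minimal pieces: {0:r}
ways to finish when only these pieces remain (= sum over removing one remaining piece with nothing left below it):
  1 left: {10}→1
  2 left: {9,10}→1
  3 left: {6,9,10}→1  {8,9,10}→1
  4 left: {6,8,9,10}→2  {7,8,9,10}→1
  5 left: {5,7,8,9,10}→1  {6,7,8,9,10}→3
  6 left: {4,5,7,8,9,10}→1  {5,6,7,8,9,10}→4
  7 left: {3,4,5,7,8,9,10}→1  {4,5,6,7,8,9,10}→5
  8 left: {2,3,4,5,7,8,9,10}→1  {3,4,5,6,7,8,9,10}→6
  9 left: {2,3,4,5,6,7,8,9,10}→7
  placing 0:r first → 7 extensions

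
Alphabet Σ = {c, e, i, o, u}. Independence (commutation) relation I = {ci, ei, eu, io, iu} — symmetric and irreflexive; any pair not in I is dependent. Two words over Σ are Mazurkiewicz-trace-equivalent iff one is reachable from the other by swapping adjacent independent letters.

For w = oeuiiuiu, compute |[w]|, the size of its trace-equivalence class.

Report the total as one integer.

piece 0:o — minimal
piece 1:e rests on {0:o}
piece 2:u rests on {0:o}
piece 3:i — minimal
piece 4:i rests on {3:i}
piece 5:u rests on {2:u}
piece 6:i rests on {4:i}
piece 7:u rests on {5:u}
minimal pieces: {0:o, 3:i}
ways to finish when only these pieces remain (= sum over removing one remaining piece with nothing left below it):
  1 left: {1}→1  {6}→1  {7}→1
  2 left: {1,6}→2  {1,7}→2  {4,6}→1  {5,7}→1  {6,7}→2
  3 left: {1,4,6}→3  {1,5,7}→3  {1,6,7}→6  {2,5,7}→1  {3,4,6}→1  {4,6,7}→3  {5,6,7}→3
  4 left: {1,2,5,7}→4  {1,3,4,6}→4  {1,4,6,7}→12  {1,5,6,7}→12  {2,5,6,7}→4  {3,4,6,7}→4  {4,5,6,7}→6
  5 left: {0,1,2,5,7}→4  {1,2,5,6,7}→20  {1,3,4,6,7}→20  {1,4,5,6,7}→30  {2,4,5,6,7}→10  {3,4,5,6,7}→10
  6 left: {0,1,2,5,6,7}→24  {1,2,4,5,6,7}→60  {1,3,4,5,6,7}→60  {2,3,4,5,6,7}→20
  placing 0:o first → 140 extensions
  placing 3:i first → 84 extensions
total linear extensions = 224

224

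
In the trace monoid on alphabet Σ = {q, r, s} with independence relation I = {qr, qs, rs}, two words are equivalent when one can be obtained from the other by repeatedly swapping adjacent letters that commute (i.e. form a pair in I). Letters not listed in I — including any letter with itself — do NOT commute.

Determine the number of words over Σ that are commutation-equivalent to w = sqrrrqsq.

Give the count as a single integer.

560

drop 0:s onto floor
drop 1:q onto floor
drop 2:r onto floor
drop 3:r onto {2:r}
drop 4:r onto {3:r}
drop 5:q onto {1:q}
drop 6:s onto {0:s}
drop 7:q onto {5:q}
ground layer = {0:s, 1:q, 2:r}
drop-orders for the pieces not yet dropped (sum over which currently-grounded one goes next):
  1 to go: {4} 1  {6} 1  {7} 1
  2 to go: {0,6} 1  {3,4} 1  {4,6} 2  {4,7} 2  {5,7} 1  {6,7} 2
  3 to go: {0,4,6} 3  {0,6,7} 3  {1,5,7} 1  {2,3,4} 1  {3,4,6} 3  {3,4,7} 3  {4,5,7} 3  {4,6,7} 6  {5,6,7} 3
  4 to go: {0,3,4,6} 6  {0,4,6,7} 12  {0,5,6,7} 6  {1,4,5,7} 4  {1,5,6,7} 4  {2,3,4,6} 4  {2,3,4,7} 4  {3,4,5,7} 6  {3,4,6,7} 12  {4,5,6,7} 12
  5 to go: {0,1,5,6,7} 10  {0,2,3,4,6} 10  {0,3,4,6,7} 30  {0,4,5,6,7} 30  {1,3,4,5,7} 10  {1,4,5,6,7} 20  {2,3,4,5,7} 10  {2,3,4,6,7} 20  {3,4,5,6,7} 30
  6 to go: {0,1,4,5,6,7} 60  {0,2,3,4,6,7} 60  {0,3,4,5,6,7} 90  {1,2,3,4,5,7} 20  {1,3,4,5,6,7} 60  {2,3,4,5,6,7} 60
  if 0:s drops first: 140 orders
  if 1:q drops first: 210 orders
  if 2:r drops first: 210 orders
heap linearizations: 560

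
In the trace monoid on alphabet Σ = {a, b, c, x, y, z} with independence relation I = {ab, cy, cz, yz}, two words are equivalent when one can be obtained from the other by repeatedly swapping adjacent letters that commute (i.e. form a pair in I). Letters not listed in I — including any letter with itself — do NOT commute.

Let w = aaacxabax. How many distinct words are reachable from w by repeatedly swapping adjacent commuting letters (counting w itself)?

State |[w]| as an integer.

#0=a has no predecessor
#1=a depends on [0:a]
#2=a depends on [1:a]
#3=c depends on [2:a]
#4=x depends on [3:c]
#5=a depends on [4:x]
#6=b depends on [4:x]
#7=a depends on [5:a]
#8=x depends on [6:b, 7:a]
sources: [0:a]
N(rest) = Σ N(rest − s) over sources s of rest; N(one piece) = 1:
  size 1 → [8]=1
  size 2 → [6,8]=1  [7,8]=1
  size 3 → [5,7,8]=1  [6,7,8]=2
  size 4 → [5,6,7,8]=3
  size 5 → [4,5,6,7,8]=3
  size 6 → [3,4,5,6,7,8]=3
  size 7 → [2,3,4,5,6,7,8]=3
  first=0(a) contributes 3

3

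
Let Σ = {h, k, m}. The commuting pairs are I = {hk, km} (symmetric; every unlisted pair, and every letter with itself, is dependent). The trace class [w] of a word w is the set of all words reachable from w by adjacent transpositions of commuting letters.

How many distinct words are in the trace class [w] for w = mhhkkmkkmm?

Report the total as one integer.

210

0(m) covers ∅
1(h) covers 0:m
2(h) covers 1:h
3(k) covers ∅
4(k) covers 3:k
5(m) covers 2:h
6(k) covers 4:k
7(k) covers 6:k
8(m) covers 5:m
9(m) covers 8:m
floor of heap: 0:m, 3:k
completions by unplaced set U, small U first (add the entries for U minus each lowest piece of U):
  |U|=1: {7}:1  {9}:1
  |U|=2: {6,7}:1  {7,9}:2  {8,9}:1
  |U|=3: {4,6,7}:1  {5,8,9}:1  {6,7,9}:3  {7,8,9}:3
  |U|=4: {2,5,8,9}:1  {3,4,6,7}:1  {4,6,7,9}:4  {5,7,8,9}:4  {6,7,8,9}:6
  |U|=5: {1,2,5,8,9}:1  {2,5,7,8,9}:5  {3,4,6,7,9}:5  {4,6,7,8,9}:10  {5,6,7,8,9}:10
  |U|=6: {0,1,2,5,8,9}:1  {1,2,5,7,8,9}:6  {2,5,6,7,8,9}:15  {3,4,6,7,8,9}:15  {4,5,6,7,8,9}:20
  |U|=7: {0,1,2,5,7,8,9}:7  {1,2,5,6,7,8,9}:21  {2,4,5,6,7,8,9}:35  {3,4,5,6,7,8,9}:35
  |U|=8: {0,1,2,5,6,7,8,9}:28  {1,2,4,5,6,7,8,9}:56  {2,3,4,5,6,7,8,9}:70
  start at 0(m): 126
  start at 3(k): 84
sum over floor = 210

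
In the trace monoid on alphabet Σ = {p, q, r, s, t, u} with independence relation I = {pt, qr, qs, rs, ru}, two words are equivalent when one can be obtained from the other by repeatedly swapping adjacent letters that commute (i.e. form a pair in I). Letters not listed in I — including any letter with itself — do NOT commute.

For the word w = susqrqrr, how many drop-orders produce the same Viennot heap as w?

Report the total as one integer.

0(s) covers ∅
1(u) covers 0:s
2(s) covers 1:u
3(q) covers 1:u
4(r) covers ∅
5(q) covers 3:q
6(r) covers 4:r
7(r) covers 6:r
floor of heap: 0:s, 4:r
completions by unplaced set U, small U first (add the entries for U minus each lowest piece of U):
  |U|=1: {2}:1  {5}:1  {7}:1
  |U|=2: {2,5}:2  {2,7}:2  {3,5}:1  {5,7}:2  {6,7}:1
  |U|=3: {2,3,5}:3  {2,5,7}:6  {2,6,7}:3  {3,5,7}:3  {4,6,7}:1  {5,6,7}:3
  |U|=4: {1,2,3,5}:3  {2,3,5,7}:12  {2,4,6,7}:4  {2,5,6,7}:12  {3,5,6,7}:6  {4,5,6,7}:4
  |U|=5: {0,1,2,3,5}:3  {1,2,3,5,7}:15  {2,3,5,6,7}:30  {2,4,5,6,7}:20  {3,4,5,6,7}:10
  |U|=6: {0,1,2,3,5,7}:18  {1,2,3,5,6,7}:45  {2,3,4,5,6,7}:60
  start at 0(s): 105
  start at 4(r): 63
sum over floor = 168

168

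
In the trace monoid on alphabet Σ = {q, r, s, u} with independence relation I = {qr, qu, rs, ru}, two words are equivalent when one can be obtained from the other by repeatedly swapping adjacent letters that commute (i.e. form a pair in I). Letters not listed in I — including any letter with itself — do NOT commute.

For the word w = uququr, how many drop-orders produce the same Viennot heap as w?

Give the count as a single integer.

60

drop 0:u onto floor
drop 1:q onto floor
drop 2:u onto {0:u}
drop 3:q onto {1:q}
drop 4:u onto {2:u}
drop 5:r onto floor
ground layer = {0:u, 1:q, 5:r}
drop-orders for the pieces not yet dropped (sum over which currently-grounded one goes next):
  1 to go: {3} 1  {4} 1  {5} 1
  2 to go: {1,3} 1  {2,4} 1  {3,4} 2  {3,5} 2  {4,5} 2
  3 to go: {0,2,4} 1  {1,3,4} 3  {1,3,5} 3  {2,3,4} 3  {2,4,5} 3  {3,4,5} 6
  4 to go: {0,2,3,4} 4  {0,2,4,5} 4  {1,2,3,4} 6  {1,3,4,5} 12  {2,3,4,5} 12
  if 0:u drops first: 30 orders
  if 1:q drops first: 20 orders
  if 5:r drops first: 10 orders
heap linearizations: 60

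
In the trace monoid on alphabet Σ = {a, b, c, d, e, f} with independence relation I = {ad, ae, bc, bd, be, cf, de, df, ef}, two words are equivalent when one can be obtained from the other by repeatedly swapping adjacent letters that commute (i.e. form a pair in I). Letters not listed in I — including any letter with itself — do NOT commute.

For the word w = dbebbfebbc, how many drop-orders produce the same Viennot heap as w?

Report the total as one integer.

630

0(d) covers ∅
1(b) covers ∅
2(e) covers ∅
3(b) covers 1:b
4(b) covers 3:b
5(f) covers 4:b
6(e) covers 2:e
7(b) covers 5:f
8(b) covers 7:b
9(c) covers 0:d, 6:e
floor of heap: 0:d, 1:b, 2:e
completions by unplaced set U, small U first (add the entries for U minus each lowest piece of U):
  |U|=1: {8}:1  {9}:1
  |U|=2: {0,9}:1  {6,9}:1  {7,8}:1  {8,9}:2
  |U|=3: {0,6,9}:2  {0,8,9}:3  {2,6,9}:1  {5,7,8}:1  {6,8,9}:3  {7,8,9}:3
  |U|=4: {0,2,6,9}:3  {0,6,8,9}:8  {0,7,8,9}:6  {2,6,8,9}:4  {4,5,7,8}:1  {5,7,8,9}:4  {6,7,8,9}:6
  |U|=5: {0,2,6,8,9}:15  {0,5,7,8,9}:10  {0,6,7,8,9}:20  {2,6,7,8,9}:10  {3,4,5,7,8}:1  {4,5,7,8,9}:5  {5,6,7,8,9}:10
  |U|=6: {0,2,6,7,8,9}:45  {0,4,5,7,8,9}:15  {0,5,6,7,8,9}:40  {1,3,4,5,7,8}:1  {2,5,6,7,8,9}:20  {3,4,5,7,8,9}:6  {4,5,6,7,8,9}:15
  |U|=7: {0,2,5,6,7,8,9}:105  {0,3,4,5,7,8,9}:21  {0,4,5,6,7,8,9}:70  {1,3,4,5,7,8,9}:7  {2,4,5,6,7,8,9}:35  {3,4,5,6,7,8,9}:21
  |U|=8: {0,1,3,4,5,7,8,9}:28  {0,2,4,5,6,7,8,9}:210  {0,3,4,5,6,7,8,9}:112  {1,3,4,5,6,7,8,9}:28  {2,3,4,5,6,7,8,9}:56
  start at 0(d): 84
  start at 1(b): 378
  start at 2(e): 168
sum over floor = 630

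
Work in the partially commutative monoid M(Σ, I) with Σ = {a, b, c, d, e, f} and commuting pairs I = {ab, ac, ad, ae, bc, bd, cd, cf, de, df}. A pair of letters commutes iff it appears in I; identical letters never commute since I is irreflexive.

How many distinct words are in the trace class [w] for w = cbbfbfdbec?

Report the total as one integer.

piece 0:c — minimal
piece 1:b — minimal
piece 2:b rests on {1:b}
piece 3:f rests on {2:b}
piece 4:b rests on {3:f}
piece 5:f rests on {4:b}
piece 6:d — minimal
piece 7:b rests on {5:f}
piece 8:e rests on {0:c, 7:b}
piece 9:c rests on {8:e}
minimal pieces: {0:c, 1:b, 6:d}
ways to finish when only these pieces remain (= sum over removing one remaining piece with nothing left below it):
  1 left: {6}→1  {9}→1
  2 left: {6,9}→2  {8,9}→1
  3 left: {0,8,9}→1  {6,8,9}→3  {7,8,9}→1
  4 left: {0,6,8,9}→4  {0,7,8,9}→2  {5,7,8,9}→1  {6,7,8,9}→4
  5 left: {0,5,7,8,9}→3  {0,6,7,8,9}→10  {4,5,7,8,9}→1  {5,6,7,8,9}→5
  6 left: {0,4,5,7,8,9}→4  {0,5,6,7,8,9}→18  {3,4,5,7,8,9}→1  {4,5,6,7,8,9}→6
  7 left: {0,3,4,5,7,8,9}→5  {0,4,5,6,7,8,9}→28  {2,3,4,5,7,8,9}→1  {3,4,5,6,7,8,9}→7
  8 left: {0,2,3,4,5,7,8,9}→6  {0,3,4,5,6,7,8,9}→40  {1,2,3,4,5,7,8,9}→1  {2,3,4,5,6,7,8,9}→8
  placing 0:c first → 9 extensions
  placing 1:b first → 54 extensions
  placing 6:d first → 7 extensions
total linear extensions = 70

70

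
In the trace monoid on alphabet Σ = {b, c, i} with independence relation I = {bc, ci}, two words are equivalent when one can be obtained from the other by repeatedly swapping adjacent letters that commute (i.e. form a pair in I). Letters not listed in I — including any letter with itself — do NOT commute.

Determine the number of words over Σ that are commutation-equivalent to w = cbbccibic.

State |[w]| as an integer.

piece 0:c — minimal
piece 1:b — minimal
piece 2:b rests on {1:b}
piece 3:c rests on {0:c}
piece 4:c rests on {3:c}
piece 5:i rests on {2:b}
piece 6:b rests on {5:i}
piece 7:i rests on {6:b}
piece 8:c rests on {4:c}
minimal pieces: {0:c, 1:b}
ways to finish when only these pieces remain (= sum over removing one remaining piece with nothing left below it):
  1 left: {7}→1  {8}→1
  2 left: {4,8}→1  {6,7}→1  {7,8}→2
  3 left: {3,4,8}→1  {4,7,8}→3  {5,6,7}→1  {6,7,8}→3
  4 left: {0,3,4,8}→1  {2,5,6,7}→1  {3,4,7,8}→4  {4,6,7,8}→6  {5,6,7,8}→4
  5 left: {0,3,4,7,8}→5  {1,2,5,6,7}→1  {2,5,6,7,8}→5  {3,4,6,7,8}→10  {4,5,6,7,8}→10
  6 left: {0,3,4,6,7,8}→15  {1,2,5,6,7,8}→6  {2,4,5,6,7,8}→15  {3,4,5,6,7,8}→20
  7 left: {0,3,4,5,6,7,8}→35  {1,2,4,5,6,7,8}→21  {2,3,4,5,6,7,8}→35
  placing 0:c first → 56 extensions
  placing 1:b first → 70 extensions
total linear extensions = 126

126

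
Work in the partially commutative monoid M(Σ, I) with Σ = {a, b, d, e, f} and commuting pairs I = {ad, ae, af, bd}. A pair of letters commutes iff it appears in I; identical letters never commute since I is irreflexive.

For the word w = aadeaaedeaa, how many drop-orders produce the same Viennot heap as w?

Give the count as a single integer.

#0=a has no predecessor
#1=a depends on [0:a]
#2=d has no predecessor
#3=e depends on [2:d]
#4=a depends on [1:a]
#5=a depends on [4:a]
#6=e depends on [3:e]
#7=d depends on [6:e]
#8=e depends on [7:d]
#9=a depends on [5:a]
#10=a depends on [9:a]
sources: [0:a, 2:d]
N(rest) = Σ N(rest − s) over sources s of rest; N(one piece) = 1:
  size 1 → [8]=1  [10]=1
  size 2 → [7,8]=1  [8,10]=2  [9,10]=1
  size 3 → [5,9,10]=1  [6,7,8]=1  [7,8,10]=3  [8,9,10]=3
  size 4 → [3,6,7,8]=1  [4,5,9,10]=1  [5,8,9,10]=4  [6,7,8,10]=4  [7,8,9,10]=6
  size 5 → [1,4,5,9,10]=1  [2,3,6,7,8]=1  [3,6,7,8,10]=5  [4,5,8,9,10]=5  [5,7,8,9,10]=10  [6,7,8,9,10]=10
  size 6 → [0,1,4,5,9,10]=1  [1,4,5,8,9,10]=6  [2,3,6,7,8,10]=6  [3,6,7,8,9,10]=15  [4,5,7,8,9,10]=15  [5,6,7,8,9,10]=20
  size 7 → [0,1,4,5,8,9,10]=7  [1,4,5,7,8,9,10]=21  [2,3,6,7,8,9,10]=21  [3,5,6,7,8,9,10]=35  [4,5,6,7,8,9,10]=35
  size 8 → [0,1,4,5,7,8,9,10]=28  [1,4,5,6,7,8,9,10]=56  [2,3,5,6,7,8,9,10]=56  [3,4,5,6,7,8,9,10]=70
  size 9 → [0,1,4,5,6,7,8,9,10]=84  [1,3,4,5,6,7,8,9,10]=126  [2,3,4,5,6,7,8,9,10]=126
  first=0(a) contributes 252
  first=2(d) contributes 210
|[w]| = 462

462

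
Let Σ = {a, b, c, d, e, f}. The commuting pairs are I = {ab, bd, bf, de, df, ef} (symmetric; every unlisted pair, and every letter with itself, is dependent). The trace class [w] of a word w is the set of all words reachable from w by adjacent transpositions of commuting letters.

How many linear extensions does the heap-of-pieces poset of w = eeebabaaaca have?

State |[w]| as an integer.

15

#0=e has no predecessor
#1=e depends on [0:e]
#2=e depends on [1:e]
#3=b depends on [2:e]
#4=a depends on [2:e]
#5=b depends on [3:b]
#6=a depends on [4:a]
#7=a depends on [6:a]
#8=a depends on [7:a]
#9=c depends on [5:b, 8:a]
#10=a depends on [9:c]
sources: [0:e]
N(rest) = Σ N(rest − s) over sources s of rest; N(one piece) = 1:
  size 1 → [10]=1
  size 2 → [9,10]=1
  size 3 → [5,9,10]=1  [8,9,10]=1
  size 4 → [3,5,9,10]=1  [5,8,9,10]=2  [7,8,9,10]=1
  size 5 → [3,5,8,9,10]=3  [5,7,8,9,10]=3  [6,7,8,9,10]=1
  size 6 → [3,5,7,8,9,10]=6  [4,6,7,8,9,10]=1  [5,6,7,8,9,10]=4
  size 7 → [3,5,6,7,8,9,10]=10  [4,5,6,7,8,9,10]=5
  size 8 → [3,4,5,6,7,8,9,10]=15
  size 9 → [2,3,4,5,6,7,8,9,10]=15
  first=0(e) contributes 15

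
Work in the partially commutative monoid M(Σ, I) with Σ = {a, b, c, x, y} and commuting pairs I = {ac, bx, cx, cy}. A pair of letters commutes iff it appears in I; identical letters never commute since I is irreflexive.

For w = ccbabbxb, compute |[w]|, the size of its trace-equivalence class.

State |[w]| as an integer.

drop 0:c onto floor
drop 1:c onto {0:c}
drop 2:b onto {1:c}
drop 3:a onto {2:b}
drop 4:b onto {3:a}
drop 5:b onto {4:b}
drop 6:x onto {3:a}
drop 7:b onto {5:b}
ground layer = {0:c}
drop-orders for the pieces not yet dropped (sum over which currently-grounded one goes next):
  1 to go: {6} 1  {7} 1
  2 to go: {5,7} 1  {6,7} 2
  3 to go: {4,5,7} 1  {5,6,7} 3
  4 to go: {4,5,6,7} 4
  5 to go: {3,4,5,6,7} 4
  6 to go: {2,3,4,5,6,7} 4
  if 0:c drops first: 4 orders

4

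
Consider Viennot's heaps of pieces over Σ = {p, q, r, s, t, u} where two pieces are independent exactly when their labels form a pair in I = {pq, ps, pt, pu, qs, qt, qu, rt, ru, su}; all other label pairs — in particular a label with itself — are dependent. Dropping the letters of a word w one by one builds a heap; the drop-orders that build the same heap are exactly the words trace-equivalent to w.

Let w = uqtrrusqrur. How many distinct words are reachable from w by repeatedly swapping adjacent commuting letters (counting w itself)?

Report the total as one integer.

480

#0=u has no predecessor
#1=q has no predecessor
#2=t depends on [0:u]
#3=r depends on [1:q]
#4=r depends on [3:r]
#5=u depends on [2:t]
#6=s depends on [2:t, 4:r]
#7=q depends on [4:r]
#8=r depends on [6:s, 7:q]
#9=u depends on [5:u]
#10=r depends on [8:r]
sources: [0:u, 1:q]
N(rest) = Σ N(rest − s) over sources s of rest; N(one piece) = 1:
  size 1 → [9]=1  [10]=1
  size 2 → [5,9]=1  [8,10]=1  [9,10]=2
  size 3 → [5,9,10]=3  [6,8,10]=1  [7,8,10]=1  [8,9,10]=3
  size 4 → [5,8,9,10]=6  [6,7,8,10]=2  [6,8,9,10]=4  [7,8,9,10]=4
  size 5 → [4,6,7,8,10]=2  [5,6,8,9,10]=10  [5,7,8,9,10]=10  [6,7,8,9,10]=10
  size 6 → [2,5,6,8,9,10]=10  [3,4,6,7,8,10]=2  [4,6,7,8,9,10]=12  [5,6,7,8,9,10]=30
  size 7 → [0,2,5,6,8,9,10]=10  [1,3,4,6,7,8,10]=2  [2,5,6,7,8,9,10]=40  [3,4,6,7,8,9,10]=14  [4,5,6,7,8,9,10]=42
  size 8 → [0,2,5,6,7,8,9,10]=50  [1,3,4,6,7,8,9,10]=16  [2,4,5,6,7,8,9,10]=82  [3,4,5,6,7,8,9,10]=56
  size 9 → [0,2,4,5,6,7,8,9,10]=132  [1,3,4,5,6,7,8,9,10]=72  [2,3,4,5,6,7,8,9,10]=138
  first=0(u) contributes 210
  first=1(q) contributes 270
|[w]| = 480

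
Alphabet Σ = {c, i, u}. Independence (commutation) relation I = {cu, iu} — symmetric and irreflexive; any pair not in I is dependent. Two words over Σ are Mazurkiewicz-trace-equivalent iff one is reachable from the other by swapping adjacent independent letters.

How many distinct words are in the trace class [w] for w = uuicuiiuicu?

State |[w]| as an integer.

drop 0:u onto floor
drop 1:u onto {0:u}
drop 2:i onto floor
drop 3:c onto {2:i}
drop 4:u onto {1:u}
drop 5:i onto {3:c}
drop 6:i onto {5:i}
drop 7:u onto {4:u}
drop 8:i onto {6:i}
drop 9:c onto {8:i}
drop 10:u onto {7:u}
ground layer = {0:u, 2:i}
drop-orders for the pieces not yet dropped (sum over which currently-grounded one goes next):
  1 to go: {9} 1  {10} 1
  2 to go: {7,10} 1  {8,9} 1  {9,10} 2
  3 to go: {4,7,10} 1  {6,8,9} 1  {7,9,10} 3  {8,9,10} 3
  4 to go: {1,4,7,10} 1  {4,7,9,10} 4  {5,6,8,9} 1  {6,8,9,10} 4  {7,8,9,10} 6
  5 to go: {0,1,4,7,10} 1  {1,4,7,9,10} 5  {3,5,6,8,9} 1  {4,7,8,9,10} 10  {5,6,8,9,10} 5  {6,7,8,9,10} 10
  6 to go: {0,1,4,7,9,10} 6  {1,4,7,8,9,10} 15  {2,3,5,6,8,9} 1  {3,5,6,8,9,10} 6  {4,6,7,8,9,10} 20  {5,6,7,8,9,10} 15
  7 to go: {0,1,4,7,8,9,10} 21  {1,4,6,7,8,9,10} 35  {2,3,5,6,8,9,10} 7  {3,5,6,7,8,9,10} 21  {4,5,6,7,8,9,10} 35
  8 to go: {0,1,4,6,7,8,9,10} 56  {1,4,5,6,7,8,9,10} 70  {2,3,5,6,7,8,9,10} 28  {3,4,5,6,7,8,9,10} 56
  9 to go: {0,1,4,5,6,7,8,9,10} 126  {1,3,4,5,6,7,8,9,10} 126  {2,3,4,5,6,7,8,9,10} 84
  if 0:u drops first: 210 orders
  if 2:i drops first: 252 orders
heap linearizations: 462

462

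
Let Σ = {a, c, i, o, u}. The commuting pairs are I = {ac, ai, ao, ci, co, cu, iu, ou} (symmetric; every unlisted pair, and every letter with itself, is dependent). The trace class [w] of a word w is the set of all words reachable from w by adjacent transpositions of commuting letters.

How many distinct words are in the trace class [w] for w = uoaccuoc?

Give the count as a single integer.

0(u) covers ∅
1(o) covers ∅
2(a) covers 0:u
3(c) covers ∅
4(c) covers 3:c
5(u) covers 2:a
6(o) covers 1:o
7(c) covers 4:c
floor of heap: 0:u, 1:o, 3:c
completions by unplaced set U, small U first (add the entries for U minus each lowest piece of U):
  |U|=1: {5}:1  {6}:1  {7}:1
  |U|=2: {1,6}:1  {2,5}:1  {4,7}:1  {5,6}:2  {5,7}:2  {6,7}:2
  |U|=3: {0,2,5}:1  {1,5,6}:3  {1,6,7}:3  {2,5,6}:3  {2,5,7}:3  {3,4,7}:1  {4,5,7}:3  {4,6,7}:3  {5,6,7}:6
  |U|=4: {0,2,5,6}:4  {0,2,5,7}:4  {1,2,5,6}:6  {1,4,6,7}:6  {1,5,6,7}:12  {2,4,5,7}:6  {2,5,6,7}:12  {3,4,5,7}:4  {3,4,6,7}:4  {4,5,6,7}:12
  |U|=5: {0,1,2,5,6}:10  {0,2,4,5,7}:10  {0,2,5,6,7}:20  {1,2,5,6,7}:30  {1,3,4,6,7}:10  {1,4,5,6,7}:30  {2,3,4,5,7}:10  {2,4,5,6,7}:30  {3,4,5,6,7}:20
  |U|=6: {0,1,2,5,6,7}:60  {0,2,3,4,5,7}:20  {0,2,4,5,6,7}:60  {1,2,4,5,6,7}:90  {1,3,4,5,6,7}:60  {2,3,4,5,6,7}:60
  start at 0(u): 210
  start at 1(o): 140
  start at 3(c): 210
sum over floor = 560

560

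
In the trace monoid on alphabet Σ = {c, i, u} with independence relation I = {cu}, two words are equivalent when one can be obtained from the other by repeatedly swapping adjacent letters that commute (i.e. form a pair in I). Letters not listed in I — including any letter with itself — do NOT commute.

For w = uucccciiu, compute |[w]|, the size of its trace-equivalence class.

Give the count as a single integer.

15

#0=u has no predecessor
#1=u depends on [0:u]
#2=c has no predecessor
#3=c depends on [2:c]
#4=c depends on [3:c]
#5=c depends on [4:c]
#6=i depends on [1:u, 5:c]
#7=i depends on [6:i]
#8=u depends on [7:i]
sources: [0:u, 2:c]
N(rest) = Σ N(rest − s) over sources s of rest; N(one piece) = 1:
  size 1 → [8]=1
  size 2 → [7,8]=1
  size 3 → [6,7,8]=1
  size 4 → [1,6,7,8]=1  [5,6,7,8]=1
  size 5 → [0,1,6,7,8]=1  [1,5,6,7,8]=2  [4,5,6,7,8]=1
  size 6 → [0,1,5,6,7,8]=3  [1,4,5,6,7,8]=3  [3,4,5,6,7,8]=1
  size 7 → [0,1,4,5,6,7,8]=6  [1,3,4,5,6,7,8]=4  [2,3,4,5,6,7,8]=1
  first=0(u) contributes 5
  first=2(c) contributes 10
|[w]| = 15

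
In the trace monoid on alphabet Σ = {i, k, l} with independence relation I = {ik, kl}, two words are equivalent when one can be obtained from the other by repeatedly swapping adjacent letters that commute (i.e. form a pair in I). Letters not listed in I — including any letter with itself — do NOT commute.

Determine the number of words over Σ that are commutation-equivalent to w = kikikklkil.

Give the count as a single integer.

piece 0:k — minimal
piece 1:i — minimal
piece 2:k rests on {0:k}
piece 3:i rests on {1:i}
piece 4:k rests on {2:k}
piece 5:k rests on {4:k}
piece 6:l rests on {3:i}
piece 7:k rests on {5:k}
piece 8:i rests on {6:l}
piece 9:l rests on {8:i}
minimal pieces: {0:k, 1:i}
ways to finish when only these pieces remain (= sum over removing one remaining piece with nothing left below it):
  1 left: {7}→1  {9}→1
  2 left: {5,7}→1  {7,9}→2  {8,9}→1
  3 left: {4,5,7}→1  {5,7,9}→3  {6,8,9}→1  {7,8,9}→3
  4 left: {2,4,5,7}→1  {3,6,8,9}→1  {4,5,7,9}→4  {5,7,8,9}→6  {6,7,8,9}→4
  5 left: {0,2,4,5,7}→1  {1,3,6,8,9}→1  {2,4,5,7,9}→5  {3,6,7,8,9}→5  {4,5,7,8,9}→10  {5,6,7,8,9}→10
  6 left: {0,2,4,5,7,9}→6  {1,3,6,7,8,9}→6  {2,4,5,7,8,9}→15  {3,5,6,7,8,9}→15  {4,5,6,7,8,9}→20
  7 left: {0,2,4,5,7,8,9}→21  {1,3,5,6,7,8,9}→21  {2,4,5,6,7,8,9}→35  {3,4,5,6,7,8,9}→35
  8 left: {0,2,4,5,6,7,8,9}→56  {1,3,4,5,6,7,8,9}→56  {2,3,4,5,6,7,8,9}→70
  placing 0:k first → 126 extensions
  placing 1:i first → 126 extensions
total linear extensions = 252

252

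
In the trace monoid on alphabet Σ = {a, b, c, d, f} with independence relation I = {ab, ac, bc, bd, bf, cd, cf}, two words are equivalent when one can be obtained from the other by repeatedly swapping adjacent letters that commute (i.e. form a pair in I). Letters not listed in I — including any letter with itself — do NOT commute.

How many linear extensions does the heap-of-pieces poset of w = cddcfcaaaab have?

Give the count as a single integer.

piece 0:c — minimal
piece 1:d — minimal
piece 2:d rests on {1:d}
piece 3:c rests on {0:c}
piece 4:f rests on {2:d}
piece 5:c rests on {3:c}
piece 6:a rests on {4:f}
piece 7:a rests on {6:a}
piece 8:a rests on {7:a}
piece 9:a rests on {8:a}
piece 10:b — minimal
minimal pieces: {0:c, 1:d, 10:b}
ways to finish when only these pieces remain (= sum over removing one remaining piece with nothing left below it):
  1 left: {5}→1  {9}→1  {10}→1
  2 left: {3,5}→1  {5,9}→2  {5,10}→2  {8,9}→1  {9,10}→2
  3 left: {0,3,5}→1  {3,5,9}→3  {3,5,10}→3  {5,8,9}→3  {5,9,10}→6  {7,8,9}→1  {8,9,10}→3
  4 left: {0,3,5,9}→4  {0,3,5,10}→4  {3,5,8,9}→6  {3,5,9,10}→12  {5,7,8,9}→4  {5,8,9,10}→12  {6,7,8,9}→1  {7,8,9,10}→4
  5 left: {0,3,5,8,9}→10  {0,3,5,9,10}→20  {3,5,7,8,9}→10  {3,5,8,9,10}→30  {4,6,7,8,9}→1  {5,6,7,8,9}→5  {5,7,8,9,10}→20  {6,7,8,9,10}→5
  6 left: {0,3,5,7,8,9}→20  {0,3,5,8,9,10}→60  {2,4,6,7,8,9}→1  {3,5,6,7,8,9}→15  {3,5,7,8,9,10}→60  {4,5,6,7,8,9}→6  {4,6,7,8,9,10}→6  {5,6,7,8,9,10}→30
  7 left: {0,3,5,6,7,8,9}→35  {0,3,5,7,8,9,10}→140  {1,2,4,6,7,8,9}→1  {2,4,5,6,7,8,9}→7  {2,4,6,7,8,9,10}→7  {3,4,5,6,7,8,9}→21  {3,5,6,7,8,9,10}→105  {4,5,6,7,8,9,10}→42
  8 left: {0,3,4,5,6,7,8,9}→56  {0,3,5,6,7,8,9,10}→280  {1,2,4,5,6,7,8,9}→8  {1,2,4,6,7,8,9,10}→8  {2,3,4,5,6,7,8,9}→28  {2,4,5,6,7,8,9,10}→56  {3,4,5,6,7,8,9,10}→168
  9 left: {0,2,3,4,5,6,7,8,9}→84  {0,3,4,5,6,7,8,9,10}→504  {1,2,3,4,5,6,7,8,9}→36  {1,2,4,5,6,7,8,9,10}→72  {2,3,4,5,6,7,8,9,10}→252
  placing 0:c first → 360 extensions
  placing 1:d first → 840 extensions
  placing 10:b first → 120 extensions
total linear extensions = 1320

1320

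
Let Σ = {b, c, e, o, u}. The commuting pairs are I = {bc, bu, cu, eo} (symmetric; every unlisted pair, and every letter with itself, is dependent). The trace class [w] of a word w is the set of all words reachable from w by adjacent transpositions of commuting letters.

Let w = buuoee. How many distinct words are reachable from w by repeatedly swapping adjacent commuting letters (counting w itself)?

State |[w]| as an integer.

9

piece 0:b — minimal
piece 1:u — minimal
piece 2:u rests on {1:u}
piece 3:o rests on {0:b, 2:u}
piece 4:e rests on {0:b, 2:u}
piece 5:e rests on {4:e}
minimal pieces: {0:b, 1:u}
ways to finish when only these pieces remain (= sum over removing one remaining piece with nothing left below it):
  1 left: {3}→1  {5}→1
  2 left: {3,5}→2  {4,5}→1
  3 left: {3,4,5}→3
  4 left: {0,3,4,5}→3  {2,3,4,5}→3
  placing 0:b first → 3 extensions
  placing 1:u first → 6 extensions
total linear extensions = 9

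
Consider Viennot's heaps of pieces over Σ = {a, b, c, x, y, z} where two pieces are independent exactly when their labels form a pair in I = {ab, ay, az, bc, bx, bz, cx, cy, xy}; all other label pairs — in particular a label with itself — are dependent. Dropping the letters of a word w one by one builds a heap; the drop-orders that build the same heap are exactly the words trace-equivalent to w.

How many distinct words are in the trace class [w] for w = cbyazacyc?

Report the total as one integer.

69

#0=c has no predecessor
#1=b has no predecessor
#2=y depends on [1:b]
#3=a depends on [0:c]
#4=z depends on [0:c, 2:y]
#5=a depends on [3:a]
#6=c depends on [4:z, 5:a]
#7=y depends on [4:z]
#8=c depends on [6:c]
sources: [0:c, 1:b]
N(rest) = Σ N(rest − s) over sources s of rest; N(one piece) = 1:
  size 1 → [7]=1  [8]=1
  size 2 → [6,8]=1  [7,8]=2
  size 3 → [5,6,8]=1  [6,7,8]=3
  size 4 → [3,5,6,8]=1  [4,6,7,8]=3  [5,6,7,8]=4
  size 5 → [2,4,6,7,8]=3  [3,5,6,7,8]=5  [4,5,6,7,8]=7
  size 6 → [1,2,4,6,7,8]=3  [2,4,5,6,7,8]=10  [3,4,5,6,7,8]=12
  size 7 → [0,3,4,5,6,7,8]=12  [1,2,4,5,6,7,8]=13  [2,3,4,5,6,7,8]=22
  first=0(c) contributes 35
  first=1(b) contributes 34
|[w]| = 69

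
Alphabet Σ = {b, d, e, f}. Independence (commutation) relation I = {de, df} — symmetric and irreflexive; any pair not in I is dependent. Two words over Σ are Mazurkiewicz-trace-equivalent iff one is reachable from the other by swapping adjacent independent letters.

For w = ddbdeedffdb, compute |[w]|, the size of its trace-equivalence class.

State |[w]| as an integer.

drop 0:d onto floor
drop 1:d onto {0:d}
drop 2:b onto {1:d}
drop 3:d onto {2:b}
drop 4:e onto {2:b}
drop 5:e onto {4:e}
drop 6:d onto {3:d}
drop 7:f onto {5:e}
drop 8:f onto {7:f}
drop 9:d onto {6:d}
drop 10:b onto {8:f, 9:d}
ground layer = {0:d}
drop-orders for the pieces not yet dropped (sum over which currently-grounded one goes next):
  1 to go: {10} 1
  2 to go: {8,10} 1  {9,10} 1
  3 to go: {6,9,10} 1  {7,8,10} 1  {8,9,10} 2
  4 to go: {3,6,9,10} 1  {5,7,8,10} 1  {6,8,9,10} 3  {7,8,9,10} 3
  5 to go: {3,6,8,9,10} 4  {4,5,7,8,10} 1  {5,7,8,9,10} 4  {6,7,8,9,10} 6
  6 to go: {3,6,7,8,9,10} 10  {4,5,7,8,9,10} 5  {5,6,7,8,9,10} 10
  7 to go: {3,5,6,7,8,9,10} 20  {4,5,6,7,8,9,10} 15
  8 to go: {3,4,5,6,7,8,9,10} 35
  9 to go: {2,3,4,5,6,7,8,9,10} 35
  if 0:d drops first: 35 orders

35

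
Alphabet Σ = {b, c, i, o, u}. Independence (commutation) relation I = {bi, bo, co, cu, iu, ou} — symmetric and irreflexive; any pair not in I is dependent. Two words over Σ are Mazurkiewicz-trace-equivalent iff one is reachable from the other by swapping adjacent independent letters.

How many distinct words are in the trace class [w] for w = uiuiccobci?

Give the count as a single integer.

#0=u has no predecessor
#1=i has no predecessor
#2=u depends on [0:u]
#3=i depends on [1:i]
#4=c depends on [3:i]
#5=c depends on [4:c]
#6=o depends on [3:i]
#7=b depends on [2:u, 5:c]
#8=c depends on [7:b]
#9=i depends on [6:o, 8:c]
sources: [0:u, 1:i]
N(rest) = Σ N(rest − s) over sources s of rest; N(one piece) = 1:
  size 1 → [9]=1
  size 2 → [6,9]=1  [8,9]=1
  size 3 → [6,8,9]=2  [7,8,9]=1
  size 4 → [2,7,8,9]=1  [5,7,8,9]=1  [6,7,8,9]=3
  size 5 → [0,2,7,8,9]=1  [2,5,7,8,9]=2  [2,6,7,8,9]=4  [4,5,7,8,9]=1  [5,6,7,8,9]=4
  size 6 → [0,2,5,7,8,9]=3  [0,2,6,7,8,9]=5  [2,4,5,7,8,9]=3  [2,5,6,7,8,9]=10  [4,5,6,7,8,9]=5
  size 7 → [0,2,4,5,7,8,9]=6  [0,2,5,6,7,8,9]=18  [2,4,5,6,7,8,9]=18  [3,4,5,6,7,8,9]=5
  size 8 → [0,2,4,5,6,7,8,9]=42  [1,3,4,5,6,7,8,9]=5  [2,3,4,5,6,7,8,9]=23
  first=0(u) contributes 28
  first=1(i) contributes 65
|[w]| = 93

93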